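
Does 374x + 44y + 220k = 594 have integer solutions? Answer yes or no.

gcd(374, 44) = 22  (374 = 8*44 + 22, 44 = 2*22).
gcd(22, 220) = 22.
22 divides 594, so integer solutions exist.

yes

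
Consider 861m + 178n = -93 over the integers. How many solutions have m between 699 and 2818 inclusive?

gcd(861, 178) = 1  (861 = 4*178 + 149, 178 = 1*149 + 29, 149 = 5*29 + 4, 29 = 7*4 + 1, 4 = 4*1).
Back-substituting, 861*(-43) + 178*(208) = 1.
Scale by -93: particular solution (3999, -19344); reduce m mod 178: (83, -402).
General solution: m = 83 + 178t, n = -402 - 861t for integer t.
699 ≤ 83 + 178t ≤ 2818 gives t ∈ [4, 15], which is 12 values.

12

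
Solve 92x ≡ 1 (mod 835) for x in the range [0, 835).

118

gcd(835, 92) = 1  (835 = 9*92 + 7, 92 = 13*7 + 1, 7 = 7*1).
Back-substituting, 92*(118) + 835*(-13) = 1.
So 92*118 ≡ 1 (mod 835), and 118 mod 835 = 118.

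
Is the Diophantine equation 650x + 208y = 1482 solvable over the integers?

yes

gcd(650, 208) = 26.
26 divides 1482, so integer solutions exist.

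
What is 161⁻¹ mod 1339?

gcd(1339, 161) = 1  (1339 = 8*161 + 51, 161 = 3*51 + 8, 51 = 6*8 + 3, 8 = 2*3 + 2, 3 = 1*2 + 1, 2 = 2*1).
Back-substituting, 161*(-499) + 1339*(60) = 1.
So 161*-499 ≡ 1 (mod 1339), and -499 mod 1339 = 840.

840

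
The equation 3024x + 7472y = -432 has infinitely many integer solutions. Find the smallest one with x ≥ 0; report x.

gcd(7472, 3024):
  7472 = 2*3024 + 1424
  3024 = 2*1424 + 176
  1424 = 8*176 + 16
  176 = 11*16
so gcd(7472, 3024) = 16.
16 divides -432, so solutions exist.
Back-substitute for Bézout coefficients:
  16 = 1424 - 8*176
  ... = 3024*(-42) + 7472*(17)
Scale by -432/16 = -27: (x₀, y₀) = (1134, -459).
General solution: x = 1134 + 467t, y = -459 - 189t for integer t.
x ≥ 0: smallest is 1134 mod 467 = 200 (at t = -2), with y = -81.

200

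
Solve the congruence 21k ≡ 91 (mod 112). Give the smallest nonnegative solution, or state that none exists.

15

gcd(112, 21):
  112 = 5·21 + 7
  21 = 3·7
so gcd(112, 21) = 7.
7 divides 91, so solutions exist.
Back-substitute for Bézout coefficients:
  7 = 112 - 5·21
  ... = 21·(-5) + 112·(1)
So 21·(-5) ≡ 7 (mod 112); multiply by 13: k ≡ -65 (mod 16).
Smallest nonnegative: k = -65 mod 16 = 15.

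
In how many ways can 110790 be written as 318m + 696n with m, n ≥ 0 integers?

3

gcd(696, 318) = 6.
By Bézout, 318·(-35) + 696·(16) = 6.
One solution: (77, 124).
General: m = 77 + 116t, n = 124 - 53t.
m ≥ 0 ⇒ t ≥ 0; n ≥ 0 ⇒ t ≤ 2. So t ∈ [0, 2]: 3 solutions.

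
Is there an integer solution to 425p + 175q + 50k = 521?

no

gcd(425, 175) = 25.
gcd(25, 50) = 25.
25 does not divide 521 (remainder 21), so no integer solutions.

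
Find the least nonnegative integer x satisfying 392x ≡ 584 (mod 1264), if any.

gcd(1264, 392) = 8.
8 divides 584, so solutions exist.
By Bézout, 392*(-29) + 1264*(9) = 8.
So 392*(-29) ≡ 8 (mod 1264); multiply by 73: x ≡ -2117 (mod 158).
Smallest nonnegative: x = -2117 mod 158 = 95.

95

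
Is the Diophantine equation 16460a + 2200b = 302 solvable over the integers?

gcd(16460, 2200) = 20.
20 does not divide 302 (remainder 2), so no integer solutions.

no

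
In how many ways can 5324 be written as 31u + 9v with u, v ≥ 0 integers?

19

gcd(31, 9):
  31 = 3·9 + 4
  9 = 2·4 + 1
  4 = 4·1
so gcd(31, 9) = 1.
Back-substitute for Bézout coefficients:
  1 = 9 - 2·4
  ... = 31·(-2) + 9·(7)
Scale by 5324: one solution is (-10648, 37268). Reduce u mod 9: (8, 564).
General: u = 8 + 9t, v = 564 - 31t.
u ≥ 0 ⇒ t ≥ 0; v ≥ 0 ⇒ t ≤ 18. So t ∈ [0, 18]: 19 solutions.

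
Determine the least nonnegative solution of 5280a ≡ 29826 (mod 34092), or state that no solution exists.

no solution

gcd(34092, 5280) = 12.
12 does not divide 29826, so the congruence has no solution.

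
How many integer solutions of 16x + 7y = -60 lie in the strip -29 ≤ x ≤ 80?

gcd(16, 7) = 1.
By Bézout, 16·(-3) + 7·(7) = 1.
Particular solution: (5, -20).
General solution: x = 5 + 7t, y = -20 - 16t for integer t.
-29 ≤ 5 + 7t ≤ 80 gives t ∈ [-4, 10], which is 15 values.

15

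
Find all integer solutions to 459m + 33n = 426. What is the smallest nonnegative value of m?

1

gcd(459, 33) = 3  (459 = 13·33 + 30, 33 = 1·30 + 3, 30 = 10·3).
3 divides 426, so solutions exist.
Back-substituting, 459·(-1) + 33·(14) = 3.
Scale by 426/3 = 142: (m₀, n₀) = (-142, 1988).
General solution: m = -142 + 11t, n = 1988 - 153t for integer t.
m ≥ 0: smallest is -142 mod 11 = 1 (at t = 13), with n = -1.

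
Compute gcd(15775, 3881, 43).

gcd(15775, 3881) = 1  (15775 = 4*3881 + 251, 3881 = 15*251 + 116, 251 = 2*116 + 19, 116 = 6*19 + 2, 19 = 9*2 + 1, 2 = 2*1).
gcd(1, 43) = 1.

1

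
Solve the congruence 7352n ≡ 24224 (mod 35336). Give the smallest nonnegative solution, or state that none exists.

2368

gcd(35336, 7352) = 8.
8 divides 24224, so solutions exist.
By Bézout, 7352*(-1067) + 35336*(222) = 8.
So 7352*(-1067) ≡ 8 (mod 35336); multiply by 3028: n ≡ -3230876 (mod 4417).
Smallest nonnegative: n = -3230876 mod 4417 = 2368.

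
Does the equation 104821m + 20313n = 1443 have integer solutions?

yes

gcd(104821, 20313) = 37.
37 divides 1443, so integer solutions exist.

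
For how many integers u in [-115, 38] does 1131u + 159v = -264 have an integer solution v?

gcd(1131, 159) = 3.
By Bézout, 1131·(9) + 159·(-64) = 3.
Particular solution: (3, -23).
General solution: u = 3 + 53t, v = -23 - 377t for integer t.
-115 ≤ 3 + 53t ≤ 38 gives t ∈ [-2, 0], which is 3 values.

3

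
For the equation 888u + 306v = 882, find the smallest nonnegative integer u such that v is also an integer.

gcd(888, 306) = 6  (888 = 2*306 + 276, 306 = 1*276 + 30, 276 = 9*30 + 6, 30 = 5*6).
6 divides 882, so solutions exist.
Back-substituting, 888*(10) + 306*(-29) = 6.
Scale by 882/6 = 147: (u₀, v₀) = (1470, -4263).
General solution: u = 1470 + 51t, v = -4263 - 148t for integer t.
u ≥ 0: smallest is 1470 mod 51 = 42 (at t = -28), with v = -119.

42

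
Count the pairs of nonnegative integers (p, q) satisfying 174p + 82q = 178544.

gcd(174, 82):
  174 = 2·82 + 10
  82 = 8·10 + 2
  10 = 5·2
so gcd(174, 82) = 2.
Back-substitute for Bézout coefficients:
  2 = 82 - 8·10
  ... = 174·(-8) + 82·(17)
Scale by 89272: one solution is (-714176, 1517624). Reduce p mod 41: (3, 2171).
General: p = 3 + 41t, q = 2171 - 87t.
p ≥ 0 ⇒ t ≥ 0; q ≥ 0 ⇒ t ≤ 24. So t ∈ [0, 24]: 25 solutions.

25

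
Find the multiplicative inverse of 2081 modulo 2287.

gcd(2287, 2081):
  2287 = 1×2081 + 206
  2081 = 10×206 + 21
  206 = 9×21 + 17
  21 = 1×17 + 4
  17 = 4×4 + 1
  4 = 4×1
so gcd(2287, 2081) = 1.
Back-substitute for Bézout coefficients:
  1 = 17 - 4×4
  ... = 2081×(-544) + 2287×(495)
So 2081×-544 ≡ 1 (mod 2287), and -544 mod 2287 = 1743.

1743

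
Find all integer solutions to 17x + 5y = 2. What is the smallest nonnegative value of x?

1

gcd(17, 5) = 1  (17 = 3·5 + 2, 5 = 2·2 + 1, 2 = 2·1).
1 divides 2, so solutions exist.
Back-substituting, 17·(-2) + 5·(7) = 1.
Scale by 2/1 = 2: (x₀, y₀) = (-4, 14).
General solution: x = -4 + 5t, y = 14 - 17t for integer t.
x ≥ 0: smallest is -4 mod 5 = 1 (at t = 1), with y = -3.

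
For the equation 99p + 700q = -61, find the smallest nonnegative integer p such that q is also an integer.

gcd(700, 99) = 1.
1 divides -61, so solutions exist.
By Bézout, 99·(99) + 700·(-14) = 1.
Scale by -61/1 = -61: (p₀, q₀) = (-6039, 854).
General solution: p = -6039 + 700t, q = 854 - 99t for integer t.
p ≥ 0: smallest is -6039 mod 700 = 261 (at t = 9), with q = -37.

261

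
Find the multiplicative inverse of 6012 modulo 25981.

gcd(25981, 6012) = 1.
By Bézout, 6012·(-4879) + 25981·(1129) = 1.
So 6012·-4879 ≡ 1 (mod 25981), and -4879 mod 25981 = 21102.

21102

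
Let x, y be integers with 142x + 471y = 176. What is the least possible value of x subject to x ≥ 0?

gcd(471, 142) = 1  (471 = 3·142 + 45, 142 = 3·45 + 7, 45 = 6·7 + 3, 7 = 2·3 + 1, 3 = 3·1).
1 divides 176, so solutions exist.
Back-substituting, 142·(136) + 471·(-41) = 1.
Scale by 176/1 = 176: (x₀, y₀) = (23936, -7216).
General solution: x = 23936 + 471t, y = -7216 - 142t for integer t.
x ≥ 0: smallest is 23936 mod 471 = 386 (at t = -50), with y = -116.

386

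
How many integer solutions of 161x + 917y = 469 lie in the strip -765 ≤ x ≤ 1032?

gcd(917, 161) = 7  (917 = 5·161 + 112, 161 = 1·112 + 49, 112 = 2·49 + 14, 49 = 3·14 + 7, 14 = 2·7).
Back-substituting, 161·(57) + 917·(-10) = 7.
Scale by 67: particular solution (3819, -670); reduce x mod 131: (20, -3).
General solution: x = 20 + 131t, y = -3 - 23t for integer t.
-765 ≤ 20 + 131t ≤ 1032 gives t ∈ [-5, 7], which is 13 values.

13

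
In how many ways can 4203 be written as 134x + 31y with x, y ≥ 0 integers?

gcd(134, 31) = 1  (134 = 4*31 + 10, 31 = 3*10 + 1, 10 = 10*1).
Back-substituting, 134*(-3) + 31*(13) = 1.
Scale by 4203: one solution is (-12609, 54639). Reduce x mod 31: (8, 101).
General: x = 8 + 31t, y = 101 - 134t.
x ≥ 0 ⇒ t ≥ 0; y ≥ 0 ⇒ t ≤ 0. So t ∈ [0, 0]: 1 solution.

1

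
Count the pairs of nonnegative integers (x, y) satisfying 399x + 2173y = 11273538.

gcd(2173, 399) = 1.
By Bézout, 399·(354) + 2173·(-65) = 1.
One solution: (610, 5076).
General: x = 610 + 2173t, y = 5076 - 399t.
x ≥ 0 ⇒ t ≥ 0; y ≥ 0 ⇒ t ≤ 12. So t ∈ [0, 12]: 13 solutions.

13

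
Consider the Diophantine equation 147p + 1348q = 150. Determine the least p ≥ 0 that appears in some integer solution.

gcd(1348, 147) = 1.
1 divides 150, so solutions exist.
By Bézout, 147*(431) + 1348*(-47) = 1.
Scale by 150/1 = 150: (p₀, q₀) = (64650, -7050).
General solution: p = 64650 + 1348t, q = -7050 - 147t for integer t.
p ≥ 0: smallest is 64650 mod 1348 = 1294 (at t = -47), with q = -141.

1294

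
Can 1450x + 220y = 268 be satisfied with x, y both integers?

gcd(1450, 220) = 10.
10 does not divide 268 (remainder 8), so no integer solutions.

no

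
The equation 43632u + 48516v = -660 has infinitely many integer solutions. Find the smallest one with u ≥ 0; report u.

gcd(48516, 43632) = 12  (48516 = 1·43632 + 4884, 43632 = 8·4884 + 4560, 4884 = 1·4560 + 324, 4560 = 14·324 + 24, 324 = 13·24 + 12, 24 = 2·12).
12 divides -660, so solutions exist.
Back-substituting, 43632·(-1947) + 48516·(1751) = 12.
Scale by -660/12 = -55: (u₀, v₀) = (107085, -96305).
General solution: u = 107085 + 4043t, v = -96305 - 3636t for integer t.
u ≥ 0: smallest is 107085 mod 4043 = 1967 (at t = -26), with v = -1769.

1967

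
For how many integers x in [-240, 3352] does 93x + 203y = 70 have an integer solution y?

gcd(203, 93) = 1.
By Bézout, 93·(-24) + 203·(11) = 1.
Particular solution: (147, -67).
General solution: x = 147 + 203t, y = -67 - 93t for integer t.
-240 ≤ 147 + 203t ≤ 3352 gives t ∈ [-1, 15], which is 17 values.

17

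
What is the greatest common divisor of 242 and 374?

gcd(374, 242) = 22  (374 = 1×242 + 132, 242 = 1×132 + 110, 132 = 1×110 + 22, 110 = 5×22).

22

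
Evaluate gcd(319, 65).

gcd(319, 65):
  319 = 4*65 + 59
  65 = 1*59 + 6
  59 = 9*6 + 5
  6 = 1*5 + 1
  5 = 5*1
so gcd(319, 65) = 1.

1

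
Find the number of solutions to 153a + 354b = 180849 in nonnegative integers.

gcd(354, 153) = 3  (354 = 2×153 + 48, 153 = 3×48 + 9, 48 = 5×9 + 3, 9 = 3×3).
Back-substituting, 153×(-37) + 354×(16) = 3.
Scale by 60283: one solution is (-2230471, 964528). Reduce a mod 118: (83, 475).
General: a = 83 + 118t, b = 475 - 51t.
a ≥ 0 ⇒ t ≥ 0; b ≥ 0 ⇒ t ≤ 9. So t ∈ [0, 9]: 10 solutions.

10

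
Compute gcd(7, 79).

1

gcd(79, 7):
  79 = 11·7 + 2
  7 = 3·2 + 1
  2 = 2·1
so gcd(79, 7) = 1.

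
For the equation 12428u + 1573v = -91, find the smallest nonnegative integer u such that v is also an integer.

51

gcd(12428, 1573):
  12428 = 7×1573 + 1417
  1573 = 1×1417 + 156
  1417 = 9×156 + 13
  156 = 12×13
so gcd(12428, 1573) = 13.
13 divides -91, so solutions exist.
Back-substitute for Bézout coefficients:
  13 = 1417 - 9×156
  ... = 12428×(10) + 1573×(-79)
Scale by -91/13 = -7: (u₀, v₀) = (-70, 553).
General solution: u = -70 + 121t, v = 553 - 956t for integer t.
u ≥ 0: smallest is -70 mod 121 = 51 (at t = 1), with v = -403.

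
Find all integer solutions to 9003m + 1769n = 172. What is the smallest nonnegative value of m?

gcd(9003, 1769) = 1.
1 divides 172, so solutions exist.
By Bézout, 9003×(-571) + 1769×(2906) = 1.
Scale by 172/1 = 172: (m₀, n₀) = (-98212, 499832).
General solution: m = -98212 + 1769t, n = 499832 - 9003t for integer t.
m ≥ 0: smallest is -98212 mod 1769 = 852 (at t = 56), with n = -4336.

852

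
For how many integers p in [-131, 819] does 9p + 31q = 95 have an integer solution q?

30

gcd(31, 9):
  31 = 3*9 + 4
  9 = 2*4 + 1
  4 = 4*1
so gcd(31, 9) = 1.
Back-substitute for Bézout coefficients:
  1 = 9 - 2*4
  ... = 9*(7) + 31*(-2)
Scale by 95: particular solution (665, -190); reduce p mod 31: (14, -1).
General solution: p = 14 + 31t, q = -1 - 9t for integer t.
-131 ≤ 14 + 31t ≤ 819 gives t ∈ [-4, 25], which is 30 values.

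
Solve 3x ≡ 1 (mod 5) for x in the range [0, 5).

2

gcd(5, 3) = 1.
By Bézout, 3×(2) + 5×(-1) = 1.
So 3×2 ≡ 1 (mod 5), and 2 mod 5 = 2.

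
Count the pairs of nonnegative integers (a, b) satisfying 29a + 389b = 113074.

gcd(389, 29):
  389 = 13×29 + 12
  29 = 2×12 + 5
  12 = 2×5 + 2
  5 = 2×2 + 1
  2 = 2×1
so gcd(389, 29) = 1.
Back-substitute for Bézout coefficients:
  1 = 5 - 2×2
  ... = 29×(161) + 389×(-12)
Scale by 113074: one solution is (18204914, -1356888). Reduce a mod 389: (103, 283).
General: a = 103 + 389t, b = 283 - 29t.
a ≥ 0 ⇒ t ≥ 0; b ≥ 0 ⇒ t ≤ 9. So t ∈ [0, 9]: 10 solutions.

10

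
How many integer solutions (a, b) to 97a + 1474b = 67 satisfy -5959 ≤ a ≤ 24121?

gcd(1474, 97) = 1  (1474 = 15·97 + 19, 97 = 5·19 + 2, 19 = 9·2 + 1, 2 = 2·1).
Back-substituting, 97·(-699) + 1474·(46) = 1.
Scale by 67: particular solution (-46833, 3082); reduce a mod 1474: (335, -22).
General solution: a = 335 + 1474t, b = -22 - 97t for integer t.
-5959 ≤ 335 + 1474t ≤ 24121 gives t ∈ [-4, 16], which is 21 values.

21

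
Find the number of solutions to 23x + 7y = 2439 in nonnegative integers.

gcd(23, 7) = 1.
By Bézout, 23·(-3) + 7·(10) = 1.
One solution: (5, 332).
General: x = 5 + 7t, y = 332 - 23t.
x ≥ 0 ⇒ t ≥ 0; y ≥ 0 ⇒ t ≤ 14. So t ∈ [0, 14]: 15 solutions.

15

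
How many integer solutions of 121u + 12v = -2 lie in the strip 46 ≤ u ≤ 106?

gcd(121, 12) = 1  (121 = 10×12 + 1, 12 = 12×1).
Back-substituting, 121×(1) + 12×(-10) = 1.
Scale by -2: particular solution (-2, 20); reduce u mod 12: (10, -101).
General solution: u = 10 + 12t, v = -101 - 121t for integer t.
46 ≤ 10 + 12t ≤ 106 gives t ∈ [3, 8], which is 6 values.

6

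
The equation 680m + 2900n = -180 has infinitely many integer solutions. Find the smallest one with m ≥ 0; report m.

gcd(2900, 680):
  2900 = 4×680 + 180
  680 = 3×180 + 140
  180 = 1×140 + 40
  140 = 3×40 + 20
  40 = 2×20
so gcd(2900, 680) = 20.
20 divides -180, so solutions exist.
Back-substitute for Bézout coefficients:
  20 = 140 - 3×40
  ... = 680×(64) + 2900×(-15)
Scale by -180/20 = -9: (m₀, n₀) = (-576, 135).
General solution: m = -576 + 145t, n = 135 - 34t for integer t.
m ≥ 0: smallest is -576 mod 145 = 4 (at t = 4), with n = -1.

4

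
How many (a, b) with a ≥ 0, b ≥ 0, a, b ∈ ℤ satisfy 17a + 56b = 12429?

13

gcd(56, 17) = 1.
By Bézout, 17×(-23) + 56×(7) = 1.
One solution: (13, 218).
General: a = 13 + 56t, b = 218 - 17t.
a ≥ 0 ⇒ t ≥ 0; b ≥ 0 ⇒ t ≤ 12. So t ∈ [0, 12]: 13 solutions.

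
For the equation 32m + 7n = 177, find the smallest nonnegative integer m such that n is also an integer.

4

gcd(32, 7):
  32 = 4×7 + 4
  7 = 1×4 + 3
  4 = 1×3 + 1
  3 = 3×1
so gcd(32, 7) = 1.
1 divides 177, so solutions exist.
Back-substitute for Bézout coefficients:
  1 = 4 - 1×3
  ... = 32×(2) + 7×(-9)
Scale by 177/1 = 177: (m₀, n₀) = (354, -1593).
General solution: m = 354 + 7t, n = -1593 - 32t for integer t.
m ≥ 0: smallest is 354 mod 7 = 4 (at t = -50), with n = 7.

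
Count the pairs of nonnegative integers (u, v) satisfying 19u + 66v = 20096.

gcd(66, 19) = 1  (66 = 3·19 + 9, 19 = 2·9 + 1, 9 = 9·1).
Back-substituting, 19·(7) + 66·(-2) = 1.
Scale by 20096: one solution is (140672, -40192). Reduce u mod 66: (26, 297).
General: u = 26 + 66t, v = 297 - 19t.
u ≥ 0 ⇒ t ≥ 0; v ≥ 0 ⇒ t ≤ 15. So t ∈ [0, 15]: 16 solutions.

16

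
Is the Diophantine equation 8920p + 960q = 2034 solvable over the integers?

no

gcd(8920, 960) = 40.
40 does not divide 2034 (remainder 34), so no integer solutions.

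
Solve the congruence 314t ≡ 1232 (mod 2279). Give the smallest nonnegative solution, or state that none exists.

gcd(2279, 314) = 1  (2279 = 7×314 + 81, 314 = 3×81 + 71, 81 = 1×71 + 10, 71 = 7×10 + 1, 10 = 10×1).
1 divides 1232, so solutions exist.
Back-substituting, 314×(225) + 2279×(-31) = 1.
So 314×(225) ≡ 1 (mod 2279); multiply by 1232: t ≡ 277200 (mod 2279).
Smallest nonnegative: t = 277200 mod 2279 = 1441.

1441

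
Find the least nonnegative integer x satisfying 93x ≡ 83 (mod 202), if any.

gcd(202, 93) = 1.
1 divides 83, so solutions exist.
By Bézout, 93×(63) + 202×(-29) = 1.
So 93×(63) ≡ 1 (mod 202); multiply by 83: x ≡ 5229 (mod 202).
Smallest nonnegative: x = 5229 mod 202 = 179.

179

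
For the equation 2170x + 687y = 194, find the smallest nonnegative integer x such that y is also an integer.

506

gcd(2170, 687):
  2170 = 3*687 + 109
  687 = 6*109 + 33
  109 = 3*33 + 10
  33 = 3*10 + 3
  10 = 3*3 + 1
  3 = 3*1
so gcd(2170, 687) = 1.
1 divides 194, so solutions exist.
Back-substitute for Bézout coefficients:
  1 = 10 - 3*3
  ... = 2170*(208) + 687*(-657)
Scale by 194/1 = 194: (x₀, y₀) = (40352, -127458).
General solution: x = 40352 + 687t, y = -127458 - 2170t for integer t.
x ≥ 0: smallest is 40352 mod 687 = 506 (at t = -58), with y = -1598.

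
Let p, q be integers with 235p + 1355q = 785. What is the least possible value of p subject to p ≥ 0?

61

gcd(1355, 235):
  1355 = 5*235 + 180
  235 = 1*180 + 55
  180 = 3*55 + 15
  55 = 3*15 + 10
  15 = 1*10 + 5
  10 = 2*5
so gcd(1355, 235) = 5.
5 divides 785, so solutions exist.
Back-substitute for Bézout coefficients:
  5 = 15 - 1*10
  ... = 235*(-98) + 1355*(17)
Scale by 785/5 = 157: (p₀, q₀) = (-15386, 2669).
General solution: p = -15386 + 271t, q = 2669 - 47t for integer t.
p ≥ 0: smallest is -15386 mod 271 = 61 (at t = 57), with q = -10.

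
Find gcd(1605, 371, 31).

gcd(1605, 371) = 1  (1605 = 4*371 + 121, 371 = 3*121 + 8, 121 = 15*8 + 1, 8 = 8*1).
gcd(1, 31) = 1.

1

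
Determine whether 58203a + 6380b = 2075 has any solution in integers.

no

gcd(58203, 6380) = 29  (58203 = 9·6380 + 783, 6380 = 8·783 + 116, 783 = 6·116 + 87, 116 = 1·87 + 29, 87 = 3·29).
29 does not divide 2075 (remainder 16), so no integer solutions.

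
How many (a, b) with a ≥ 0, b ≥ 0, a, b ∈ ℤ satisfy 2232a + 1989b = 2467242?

5

gcd(2232, 1989) = 9  (2232 = 1·1989 + 243, 1989 = 8·243 + 45, 243 = 5·45 + 18, 45 = 2·18 + 9, 18 = 2·9).
Back-substituting, 2232·(-90) + 1989·(101) = 9.
Scale by 274138: one solution is (-24672420, 27687938). Reduce a mod 221: (20, 1218).
General: a = 20 + 221t, b = 1218 - 248t.
a ≥ 0 ⇒ t ≥ 0; b ≥ 0 ⇒ t ≤ 4. So t ∈ [0, 4]: 5 solutions.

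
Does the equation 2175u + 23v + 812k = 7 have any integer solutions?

yes

gcd(2175, 23):
  2175 = 94*23 + 13
  23 = 1*13 + 10
  13 = 1*10 + 3
  10 = 3*3 + 1
  3 = 3*1
so gcd(2175, 23) = 1.
gcd(1, 812) = 1.
1 divides 7, so integer solutions exist.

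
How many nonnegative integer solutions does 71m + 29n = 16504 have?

gcd(71, 29):
  71 = 2*29 + 13
  29 = 2*13 + 3
  13 = 4*3 + 1
  3 = 3*1
so gcd(71, 29) = 1.
Back-substitute for Bézout coefficients:
  1 = 13 - 4*3
  ... = 71*(9) + 29*(-22)
Scale by 16504: one solution is (148536, -363088). Reduce m mod 29: (27, 503).
General: m = 27 + 29t, n = 503 - 71t.
m ≥ 0 ⇒ t ≥ 0; n ≥ 0 ⇒ t ≤ 7. So t ∈ [0, 7]: 8 solutions.

8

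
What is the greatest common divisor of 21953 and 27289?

29

gcd(27289, 21953):
  27289 = 1*21953 + 5336
  21953 = 4*5336 + 609
  5336 = 8*609 + 464
  609 = 1*464 + 145
  464 = 3*145 + 29
  145 = 5*29
so gcd(27289, 21953) = 29.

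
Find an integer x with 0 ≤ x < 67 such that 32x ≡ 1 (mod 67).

44

gcd(67, 32):
  67 = 2×32 + 3
  32 = 10×3 + 2
  3 = 1×2 + 1
  2 = 2×1
so gcd(67, 32) = 1.
Back-substitute for Bézout coefficients:
  1 = 3 - 1×2
  ... = 32×(-23) + 67×(11)
So 32×-23 ≡ 1 (mod 67), and -23 mod 67 = 44.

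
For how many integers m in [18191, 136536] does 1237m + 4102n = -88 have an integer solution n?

gcd(4102, 1237) = 1.
By Bézout, 1237×(577) + 4102×(-174) = 1.
Particular solution: (2550, -769).
General solution: m = 2550 + 4102t, n = -769 - 1237t for integer t.
18191 ≤ 2550 + 4102t ≤ 136536 gives t ∈ [4, 32], which is 29 values.

29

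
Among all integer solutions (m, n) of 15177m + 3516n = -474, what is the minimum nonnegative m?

306

gcd(15177, 3516) = 3  (15177 = 4×3516 + 1113, 3516 = 3×1113 + 177, 1113 = 6×177 + 51, 177 = 3×51 + 24, 51 = 2×24 + 3, 24 = 8×3).
3 divides -474, so solutions exist.
Back-substituting, 15177×(139) + 3516×(-600) = 3.
Scale by -474/3 = -158: (m₀, n₀) = (-21962, 94800).
General solution: m = -21962 + 1172t, n = 94800 - 5059t for integer t.
m ≥ 0: smallest is -21962 mod 1172 = 306 (at t = 19), with n = -1321.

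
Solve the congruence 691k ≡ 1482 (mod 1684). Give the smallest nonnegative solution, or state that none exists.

782

gcd(1684, 691) = 1  (1684 = 2×691 + 302, 691 = 2×302 + 87, 302 = 3×87 + 41, 87 = 2×41 + 5, 41 = 8×5 + 1, 5 = 5×1).
1 divides 1482, so solutions exist.
Back-substituting, 691×(-329) + 1684×(135) = 1.
So 691×(-329) ≡ 1 (mod 1684); multiply by 1482: k ≡ -487578 (mod 1684).
Smallest nonnegative: k = -487578 mod 1684 = 782.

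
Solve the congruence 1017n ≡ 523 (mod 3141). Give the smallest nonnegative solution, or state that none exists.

gcd(3141, 1017):
  3141 = 3×1017 + 90
  1017 = 11×90 + 27
  90 = 3×27 + 9
  27 = 3×9
so gcd(3141, 1017) = 9.
9 does not divide 523, so the congruence has no solution.

no solution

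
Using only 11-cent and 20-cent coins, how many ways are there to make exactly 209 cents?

1

Need nonnegative integers with 11j + 20k = 209.
gcd(11, 20) = 1, and 11·(-9) + 20·(5) = 1.
So (j₀, k₀) = (-1881, 1045); general j = -1881 + 20t, k = 1045 - 11t.
j ≥ 0 ⇒ t ≥ 95; k ≥ 0 ⇒ t ≤ 95. That's 1 value of t.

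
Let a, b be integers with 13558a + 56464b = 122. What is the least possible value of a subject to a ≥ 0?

10903

gcd(56464, 13558) = 2.
2 divides 122, so solutions exist.
By Bézout, 13558×(-3061) + 56464×(735) = 2.
Scale by 122/2 = 61: (a₀, b₀) = (-186721, 44835).
General solution: a = -186721 + 28232t, b = 44835 - 6779t for integer t.
a ≥ 0: smallest is -186721 mod 28232 = 10903 (at t = 7), with b = -2618.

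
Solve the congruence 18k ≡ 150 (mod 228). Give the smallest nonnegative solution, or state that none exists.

gcd(228, 18) = 6  (228 = 12*18 + 12, 18 = 1*12 + 6, 12 = 2*6).
6 divides 150, so solutions exist.
Back-substituting, 18*(13) + 228*(-1) = 6.
So 18*(13) ≡ 6 (mod 228); multiply by 25: k ≡ 325 (mod 38).
Smallest nonnegative: k = 325 mod 38 = 21.

21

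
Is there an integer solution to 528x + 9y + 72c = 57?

gcd(528, 9) = 3  (528 = 58*9 + 6, 9 = 1*6 + 3, 6 = 2*3).
gcd(3, 72) = 3.
3 divides 57, so integer solutions exist.

yes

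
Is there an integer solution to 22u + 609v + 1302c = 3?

yes

gcd(609, 22):
  609 = 27·22 + 15
  22 = 1·15 + 7
  15 = 2·7 + 1
  7 = 7·1
so gcd(609, 22) = 1.
gcd(1, 1302) = 1.
1 divides 3, so integer solutions exist.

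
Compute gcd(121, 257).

1

gcd(257, 121):
  257 = 2×121 + 15
  121 = 8×15 + 1
  15 = 15×1
so gcd(257, 121) = 1.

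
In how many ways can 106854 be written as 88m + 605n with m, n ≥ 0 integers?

22

gcd(605, 88):
  605 = 6·88 + 77
  88 = 1·77 + 11
  77 = 7·11
so gcd(605, 88) = 11.
Back-substitute for Bézout coefficients:
  11 = 88 - 1·77
  ... = 88·(7) + 605·(-1)
Scale by 9714: one solution is (67998, -9714). Reduce m mod 55: (18, 174).
General: m = 18 + 55t, n = 174 - 8t.
m ≥ 0 ⇒ t ≥ 0; n ≥ 0 ⇒ t ≤ 21. So t ∈ [0, 21]: 22 solutions.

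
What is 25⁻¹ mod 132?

gcd(132, 25):
  132 = 5*25 + 7
  25 = 3*7 + 4
  7 = 1*4 + 3
  4 = 1*3 + 1
  3 = 3*1
so gcd(132, 25) = 1.
Back-substitute for Bézout coefficients:
  1 = 4 - 1*3
  ... = 25*(37) + 132*(-7)
So 25*37 ≡ 1 (mod 132), and 37 mod 132 = 37.

37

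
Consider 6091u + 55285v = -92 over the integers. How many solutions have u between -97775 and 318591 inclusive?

gcd(55285, 6091) = 1  (55285 = 9×6091 + 466, 6091 = 13×466 + 33, 466 = 14×33 + 4, 33 = 8×4 + 1, 4 = 4×1).
Back-substituting, 6091×(13406) + 55285×(-1477) = 1.
Scale by -92: particular solution (-1233352, 135884); reduce u mod 55285: (38203, -4209).
General solution: u = 38203 + 55285t, v = -4209 - 6091t for integer t.
-97775 ≤ 38203 + 55285t ≤ 318591 gives t ∈ [-2, 5], which is 8 values.

8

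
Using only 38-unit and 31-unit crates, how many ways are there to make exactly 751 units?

1

Need nonnegative integers with 38j + 31k = 751.
gcd(38, 31) = 1, and 38·(9) + 31·(-11) = 1.
So (j₀, k₀) = (6759, -8261); general j = 6759 + 31t, k = -8261 - 38t.
j ≥ 0 ⇒ t ≥ -218; k ≥ 0 ⇒ t ≤ -218. That's 1 value of t.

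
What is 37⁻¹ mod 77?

25

gcd(77, 37):
  77 = 2*37 + 3
  37 = 12*3 + 1
  3 = 3*1
so gcd(77, 37) = 1.
Back-substitute for Bézout coefficients:
  1 = 37 - 12*3
  ... = 37*(25) + 77*(-12)
So 37*25 ≡ 1 (mod 77), and 25 mod 77 = 25.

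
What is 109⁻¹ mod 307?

169

gcd(307, 109):
  307 = 2·109 + 89
  109 = 1·89 + 20
  89 = 4·20 + 9
  20 = 2·9 + 2
  9 = 4·2 + 1
  2 = 2·1
so gcd(307, 109) = 1.
Back-substitute for Bézout coefficients:
  1 = 9 - 4·2
  ... = 109·(-138) + 307·(49)
So 109·-138 ≡ 1 (mod 307), and -138 mod 307 = 169.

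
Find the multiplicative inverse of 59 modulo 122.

gcd(122, 59) = 1.
By Bézout, 59*(-31) + 122*(15) = 1.
So 59*-31 ≡ 1 (mod 122), and -31 mod 122 = 91.

91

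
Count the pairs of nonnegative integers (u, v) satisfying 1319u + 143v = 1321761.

gcd(1319, 143):
  1319 = 9*143 + 32
  143 = 4*32 + 15
  32 = 2*15 + 2
  15 = 7*2 + 1
  2 = 2*1
so gcd(1319, 143) = 1.
Back-substitute for Bézout coefficients:
  1 = 15 - 7*2
  ... = 1319*(-67) + 143*(618)
Scale by 1321761: one solution is (-88557987, 816848298). Reduce u mod 143: (54, 8745).
General: u = 54 + 143t, v = 8745 - 1319t.
u ≥ 0 ⇒ t ≥ 0; v ≥ 0 ⇒ t ≤ 6. So t ∈ [0, 6]: 7 solutions.

7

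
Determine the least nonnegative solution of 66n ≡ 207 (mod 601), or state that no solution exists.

gcd(601, 66):
  601 = 9·66 + 7
  66 = 9·7 + 3
  7 = 2·3 + 1
  3 = 3·1
so gcd(601, 66) = 1.
1 divides 207, so solutions exist.
Back-substitute for Bézout coefficients:
  1 = 7 - 2·3
  ... = 66·(-173) + 601·(19)
So 66·(-173) ≡ 1 (mod 601); multiply by 207: n ≡ -35811 (mod 601).
Smallest nonnegative: n = -35811 mod 601 = 249.

249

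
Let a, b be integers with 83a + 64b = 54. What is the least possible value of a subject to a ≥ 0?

gcd(83, 64):
  83 = 1·64 + 19
  64 = 3·19 + 7
  19 = 2·7 + 5
  7 = 1·5 + 2
  5 = 2·2 + 1
  2 = 2·1
so gcd(83, 64) = 1.
1 divides 54, so solutions exist.
Back-substitute for Bézout coefficients:
  1 = 5 - 2·2
  ... = 83·(27) + 64·(-35)
Scale by 54/1 = 54: (a₀, b₀) = (1458, -1890).
General solution: a = 1458 + 64t, b = -1890 - 83t for integer t.
a ≥ 0: smallest is 1458 mod 64 = 50 (at t = -22), with b = -64.

50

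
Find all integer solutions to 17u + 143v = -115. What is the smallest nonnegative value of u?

gcd(143, 17):
  143 = 8×17 + 7
  17 = 2×7 + 3
  7 = 2×3 + 1
  3 = 3×1
so gcd(143, 17) = 1.
1 divides -115, so solutions exist.
Back-substitute for Bézout coefficients:
  1 = 7 - 2×3
  ... = 17×(-42) + 143×(5)
Scale by -115/1 = -115: (u₀, v₀) = (4830, -575).
General solution: u = 4830 + 143t, v = -575 - 17t for integer t.
u ≥ 0: smallest is 4830 mod 143 = 111 (at t = -33), with v = -14.

111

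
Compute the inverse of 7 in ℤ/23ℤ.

gcd(23, 7):
  23 = 3×7 + 2
  7 = 3×2 + 1
  2 = 2×1
so gcd(23, 7) = 1.
Back-substitute for Bézout coefficients:
  1 = 7 - 3×2
  ... = 7×(10) + 23×(-3)
So 7×10 ≡ 1 (mod 23), and 10 mod 23 = 10.

10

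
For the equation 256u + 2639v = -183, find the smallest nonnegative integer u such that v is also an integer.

257

gcd(2639, 256):
  2639 = 10*256 + 79
  256 = 3*79 + 19
  79 = 4*19 + 3
  19 = 6*3 + 1
  3 = 3*1
so gcd(2639, 256) = 1.
1 divides -183, so solutions exist.
Back-substitute for Bézout coefficients:
  1 = 19 - 6*3
  ... = 256*(835) + 2639*(-81)
Scale by -183/1 = -183: (u₀, v₀) = (-152805, 14823).
General solution: u = -152805 + 2639t, v = 14823 - 256t for integer t.
u ≥ 0: smallest is -152805 mod 2639 = 257 (at t = 58), with v = -25.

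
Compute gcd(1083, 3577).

gcd(3577, 1083) = 1  (3577 = 3×1083 + 328, 1083 = 3×328 + 99, 328 = 3×99 + 31, 99 = 3×31 + 6, 31 = 5×6 + 1, 6 = 6×1).

1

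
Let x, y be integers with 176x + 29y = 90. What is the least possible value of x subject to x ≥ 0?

16

gcd(176, 29) = 1.
1 divides 90, so solutions exist.
By Bézout, 176·(-14) + 29·(85) = 1.
Scale by 90/1 = 90: (x₀, y₀) = (-1260, 7650).
General solution: x = -1260 + 29t, y = 7650 - 176t for integer t.
x ≥ 0: smallest is -1260 mod 29 = 16 (at t = 44), with y = -94.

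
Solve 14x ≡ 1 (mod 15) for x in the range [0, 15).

14

gcd(15, 14) = 1  (15 = 1×14 + 1, 14 = 14×1).
Back-substituting, 14×(-1) + 15×(1) = 1.
So 14×-1 ≡ 1 (mod 15), and -1 mod 15 = 14.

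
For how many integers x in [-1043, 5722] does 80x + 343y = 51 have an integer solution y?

20

gcd(343, 80):
  343 = 4*80 + 23
  80 = 3*23 + 11
  23 = 2*11 + 1
  11 = 11*1
so gcd(343, 80) = 1.
Back-substitute for Bézout coefficients:
  1 = 23 - 2*11
  ... = 80*(-30) + 343*(7)
Scale by 51: particular solution (-1530, 357); reduce x mod 343: (185, -43).
General solution: x = 185 + 343t, y = -43 - 80t for integer t.
-1043 ≤ 185 + 343t ≤ 5722 gives t ∈ [-3, 16], which is 20 values.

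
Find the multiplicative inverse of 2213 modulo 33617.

23500

gcd(33617, 2213) = 1  (33617 = 15·2213 + 422, 2213 = 5·422 + 103, 422 = 4·103 + 10, 103 = 10·10 + 3, 10 = 3·3 + 1, 3 = 3·1).
Back-substituting, 2213·(-10117) + 33617·(666) = 1.
So 2213·-10117 ≡ 1 (mod 33617), and -10117 mod 33617 = 23500.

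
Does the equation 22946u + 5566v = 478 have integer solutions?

gcd(22946, 5566) = 22  (22946 = 4*5566 + 682, 5566 = 8*682 + 110, 682 = 6*110 + 22, 110 = 5*22).
22 does not divide 478 (remainder 16), so no integer solutions.

no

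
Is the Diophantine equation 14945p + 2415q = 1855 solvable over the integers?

gcd(14945, 2415) = 35.
35 divides 1855, so integer solutions exist.

yes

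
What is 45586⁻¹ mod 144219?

129973

gcd(144219, 45586) = 1.
By Bézout, 45586·(-14246) + 144219·(4503) = 1.
So 45586·-14246 ≡ 1 (mod 144219), and -14246 mod 144219 = 129973.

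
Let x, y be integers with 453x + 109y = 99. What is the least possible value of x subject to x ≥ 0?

gcd(453, 109) = 1  (453 = 4*109 + 17, 109 = 6*17 + 7, 17 = 2*7 + 3, 7 = 2*3 + 1, 3 = 3*1).
1 divides 99, so solutions exist.
Back-substituting, 453*(-32) + 109*(133) = 1.
Scale by 99/1 = 99: (x₀, y₀) = (-3168, 13167).
General solution: x = -3168 + 109t, y = 13167 - 453t for integer t.
x ≥ 0: smallest is -3168 mod 109 = 102 (at t = 30), with y = -423.

102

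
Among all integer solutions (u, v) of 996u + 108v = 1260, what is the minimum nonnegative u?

3

gcd(996, 108) = 12  (996 = 9·108 + 24, 108 = 4·24 + 12, 24 = 2·12).
12 divides 1260, so solutions exist.
Back-substituting, 996·(-4) + 108·(37) = 12.
Scale by 1260/12 = 105: (u₀, v₀) = (-420, 3885).
General solution: u = -420 + 9t, v = 3885 - 83t for integer t.
u ≥ 0: smallest is -420 mod 9 = 3 (at t = 47), with v = -16.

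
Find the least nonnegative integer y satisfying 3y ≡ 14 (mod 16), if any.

10

gcd(16, 3):
  16 = 5·3 + 1
  3 = 3·1
so gcd(16, 3) = 1.
1 divides 14, so solutions exist.
Back-substitute for Bézout coefficients:
  1 = 16 - 5·3
  ... = 3·(-5) + 16·(1)
So 3·(-5) ≡ 1 (mod 16); multiply by 14: y ≡ -70 (mod 16).
Smallest nonnegative: y = -70 mod 16 = 10.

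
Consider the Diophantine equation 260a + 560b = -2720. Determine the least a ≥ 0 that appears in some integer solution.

24

gcd(560, 260):
  560 = 2*260 + 40
  260 = 6*40 + 20
  40 = 2*20
so gcd(560, 260) = 20.
20 divides -2720, so solutions exist.
Back-substitute for Bézout coefficients:
  20 = 260 - 6*40
  ... = 260*(13) + 560*(-6)
Scale by -2720/20 = -136: (a₀, b₀) = (-1768, 816).
General solution: a = -1768 + 28t, b = 816 - 13t for integer t.
a ≥ 0: smallest is -1768 mod 28 = 24 (at t = 64), with b = -16.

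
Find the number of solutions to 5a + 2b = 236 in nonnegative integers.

gcd(5, 2):
  5 = 2·2 + 1
  2 = 2·1
so gcd(5, 2) = 1.
Back-substitute for Bézout coefficients:
  1 = 5 - 2·2
  ... = 5·(1) + 2·(-2)
Scale by 236: one solution is (236, -472). Reduce a mod 2: (0, 118).
General: a = 0 + 2t, b = 118 - 5t.
a ≥ 0 ⇒ t ≥ 0; b ≥ 0 ⇒ t ≤ 23. So t ∈ [0, 23]: 24 solutions.

24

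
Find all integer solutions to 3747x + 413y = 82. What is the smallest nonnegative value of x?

gcd(3747, 413):
  3747 = 9×413 + 30
  413 = 13×30 + 23
  30 = 1×23 + 7
  23 = 3×7 + 2
  7 = 3×2 + 1
  2 = 2×1
so gcd(3747, 413) = 1.
1 divides 82, so solutions exist.
Back-substitute for Bézout coefficients:
  1 = 7 - 3×2
  ... = 3747×(179) + 413×(-1624)
Scale by 82/1 = 82: (x₀, y₀) = (14678, -133168).
General solution: x = 14678 + 413t, y = -133168 - 3747t for integer t.
x ≥ 0: smallest is 14678 mod 413 = 223 (at t = -35), with y = -2023.

223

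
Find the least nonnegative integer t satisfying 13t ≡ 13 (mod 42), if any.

1

gcd(42, 13) = 1.
1 divides 13, so solutions exist.
By Bézout, 13·(13) + 42·(-4) = 1.
So 13·(13) ≡ 1 (mod 42); multiply by 13: t ≡ 169 (mod 42).
Smallest nonnegative: t = 169 mod 42 = 1.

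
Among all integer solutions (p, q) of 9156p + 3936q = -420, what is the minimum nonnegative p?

gcd(9156, 3936) = 12.
12 divides -420, so solutions exist.
By Bézout, 9156*(-141) + 3936*(328) = 12.
Scale by -420/12 = -35: (p₀, q₀) = (4935, -11480).
General solution: p = 4935 + 328t, q = -11480 - 763t for integer t.
p ≥ 0: smallest is 4935 mod 328 = 15 (at t = -15), with q = -35.

15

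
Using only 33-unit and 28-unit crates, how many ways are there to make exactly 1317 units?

Need nonnegative integers with 33j + 28k = 1317.
gcd(33, 28) = 1, and 33·(-11) + 28·(13) = 1.
So (j₀, k₀) = (-14487, 17121); general j = -14487 + 28t, k = 17121 - 33t.
j ≥ 0 ⇒ t ≥ 518; k ≥ 0 ⇒ t ≤ 518. That's 1 value of t.

1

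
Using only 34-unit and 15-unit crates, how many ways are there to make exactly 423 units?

Need nonnegative integers with 34j + 15k = 423.
gcd(34, 15) = 1, and 34·(4) + 15·(-9) = 1.
So (j₀, k₀) = (1692, -3807); general j = 1692 + 15t, k = -3807 - 34t.
j ≥ 0 ⇒ t ≥ -112; k ≥ 0 ⇒ t ≤ -112. That's 1 value of t.

1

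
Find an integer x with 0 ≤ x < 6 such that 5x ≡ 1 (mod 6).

gcd(6, 5):
  6 = 1*5 + 1
  5 = 5*1
so gcd(6, 5) = 1.
Back-substitute for Bézout coefficients:
  1 = 6 - 1*5
  ... = 5*(-1) + 6*(1)
So 5*-1 ≡ 1 (mod 6), and -1 mod 6 = 5.

5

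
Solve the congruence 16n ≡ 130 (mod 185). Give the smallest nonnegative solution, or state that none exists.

170

gcd(185, 16) = 1  (185 = 11·16 + 9, 16 = 1·9 + 7, 9 = 1·7 + 2, 7 = 3·2 + 1, 2 = 2·1).
1 divides 130, so solutions exist.
Back-substituting, 16·(81) + 185·(-7) = 1.
So 16·(81) ≡ 1 (mod 185); multiply by 130: n ≡ 10530 (mod 185).
Smallest nonnegative: n = 10530 mod 185 = 170.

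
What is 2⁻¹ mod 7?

4

gcd(7, 2) = 1.
By Bézout, 2×(-3) + 7×(1) = 1.
So 2×-3 ≡ 1 (mod 7), and -3 mod 7 = 4.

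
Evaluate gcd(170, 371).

gcd(371, 170):
  371 = 2*170 + 31
  170 = 5*31 + 15
  31 = 2*15 + 1
  15 = 15*1
so gcd(371, 170) = 1.

1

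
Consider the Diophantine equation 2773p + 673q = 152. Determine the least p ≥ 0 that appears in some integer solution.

409

gcd(2773, 673) = 1.
1 divides 152, so solutions exist.
By Bézout, 2773·(-108) + 673·(445) = 1.
Scale by 152/1 = 152: (p₀, q₀) = (-16416, 67640).
General solution: p = -16416 + 673t, q = 67640 - 2773t for integer t.
p ≥ 0: smallest is -16416 mod 673 = 409 (at t = 25), with q = -1685.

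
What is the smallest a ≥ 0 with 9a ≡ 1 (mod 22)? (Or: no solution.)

gcd(22, 9) = 1  (22 = 2·9 + 4, 9 = 2·4 + 1, 4 = 4·1).
1 divides 1, so solutions exist.
Back-substituting, 9·(5) + 22·(-2) = 1.
So 9·(5) ≡ 1 (mod 22); multiply by 1: a ≡ 5 (mod 22).
Smallest nonnegative: a = 5 mod 22 = 5.

5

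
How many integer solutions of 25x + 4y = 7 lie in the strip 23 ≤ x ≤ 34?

gcd(25, 4) = 1.
By Bézout, 25*(1) + 4*(-6) = 1.
Particular solution: (3, -17).
General solution: x = 3 + 4t, y = -17 - 25t for integer t.
23 ≤ 3 + 4t ≤ 34 gives t ∈ [5, 7], which is 3 values.

3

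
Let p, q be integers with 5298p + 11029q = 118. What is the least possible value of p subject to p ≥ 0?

gcd(11029, 5298):
  11029 = 2·5298 + 433
  5298 = 12·433 + 102
  433 = 4·102 + 25
  102 = 4·25 + 2
  25 = 12·2 + 1
  2 = 2·1
so gcd(11029, 5298) = 1.
1 divides 118, so solutions exist.
Back-substitute for Bézout coefficients:
  1 = 25 - 12·2
  ... = 5298·(-5298) + 11029·(2545)
Scale by 118/1 = 118: (p₀, q₀) = (-625164, 300310).
General solution: p = -625164 + 11029t, q = 300310 - 5298t for integer t.
p ≥ 0: smallest is -625164 mod 11029 = 3489 (at t = 57), with q = -1676.

3489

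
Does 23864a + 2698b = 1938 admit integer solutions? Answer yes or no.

gcd(23864, 2698):
  23864 = 8*2698 + 2280
  2698 = 1*2280 + 418
  2280 = 5*418 + 190
  418 = 2*190 + 38
  190 = 5*38
so gcd(23864, 2698) = 38.
38 divides 1938, so integer solutions exist.

yes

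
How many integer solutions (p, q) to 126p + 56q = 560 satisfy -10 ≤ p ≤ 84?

24

gcd(126, 56):
  126 = 2×56 + 14
  56 = 4×14
so gcd(126, 56) = 14.
Back-substitute for Bézout coefficients:
  14 = 126 - 2×56
  ... = 126×(1) + 56×(-2)
Scale by 40: particular solution (40, -80); reduce p mod 4: (0, 10).
General solution: p = 0 + 4t, q = 10 - 9t for integer t.
-10 ≤ 0 + 4t ≤ 84 gives t ∈ [-2, 21], which is 24 values.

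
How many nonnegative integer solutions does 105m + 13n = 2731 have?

gcd(105, 13):
  105 = 8×13 + 1
  13 = 13×1
so gcd(105, 13) = 1.
Back-substitute for Bézout coefficients:
  1 = 105 - 8×13
  ... = 105×(1) + 13×(-8)
Scale by 2731: one solution is (2731, -21848). Reduce m mod 13: (1, 202).
General: m = 1 + 13t, n = 202 - 105t.
m ≥ 0 ⇒ t ≥ 0; n ≥ 0 ⇒ t ≤ 1. So t ∈ [0, 1]: 2 solutions.

2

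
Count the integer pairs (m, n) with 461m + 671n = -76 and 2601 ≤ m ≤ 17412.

22

gcd(671, 461) = 1  (671 = 1*461 + 210, 461 = 2*210 + 41, 210 = 5*41 + 5, 41 = 8*5 + 1, 5 = 5*1).
Back-substituting, 461*(131) + 671*(-90) = 1.
Scale by -76: particular solution (-9956, 6840); reduce m mod 671: (109, -75).
General solution: m = 109 + 671t, n = -75 - 461t for integer t.
2601 ≤ 109 + 671t ≤ 17412 gives t ∈ [4, 25], which is 22 values.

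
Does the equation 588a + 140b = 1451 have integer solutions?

no

gcd(588, 140):
  588 = 4*140 + 28
  140 = 5*28
so gcd(588, 140) = 28.
28 does not divide 1451 (remainder 23), so no integer solutions.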